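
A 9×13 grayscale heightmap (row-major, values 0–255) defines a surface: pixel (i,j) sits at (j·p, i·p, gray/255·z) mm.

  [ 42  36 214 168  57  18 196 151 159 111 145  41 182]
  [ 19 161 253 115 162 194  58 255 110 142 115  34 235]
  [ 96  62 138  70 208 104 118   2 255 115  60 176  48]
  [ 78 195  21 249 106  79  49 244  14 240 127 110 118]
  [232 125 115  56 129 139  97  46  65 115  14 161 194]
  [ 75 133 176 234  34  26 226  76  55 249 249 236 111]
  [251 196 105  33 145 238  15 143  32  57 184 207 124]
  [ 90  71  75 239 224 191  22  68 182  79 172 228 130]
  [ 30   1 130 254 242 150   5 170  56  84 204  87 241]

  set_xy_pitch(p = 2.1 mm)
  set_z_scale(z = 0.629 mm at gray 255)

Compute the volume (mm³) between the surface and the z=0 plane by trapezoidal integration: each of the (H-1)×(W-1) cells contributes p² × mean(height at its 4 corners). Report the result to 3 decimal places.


134.526

height_mm = gray/255 × 0.629; cell vol = 2.1² × mean(4 corners)
unit = 2.1² × 0.629 / (4×255) = 0.0027195 mm³ per gray-sum
row 0: Σ corner-gray over 12 cells = 6268  → 17.0458
row 1: Σ corner-gray over 12 cells = 6212  → 16.8935
row 2: Σ corner-gray over 12 cells = 5824  → 15.8384
row 3: Σ corner-gray over 12 cells = 5614  → 15.2673
row 4: Σ corner-gray over 12 cells = 6124  → 16.6542
row 5: Σ corner-gray over 12 cells = 6659  → 18.1092
row 6: Σ corner-gray over 12 cells = 6407  → 17.4238
row 7: Σ corner-gray over 12 cells = 6359  → 17.2933
Σ rows: total corner-gray = 49467  → 134.5255 mm³


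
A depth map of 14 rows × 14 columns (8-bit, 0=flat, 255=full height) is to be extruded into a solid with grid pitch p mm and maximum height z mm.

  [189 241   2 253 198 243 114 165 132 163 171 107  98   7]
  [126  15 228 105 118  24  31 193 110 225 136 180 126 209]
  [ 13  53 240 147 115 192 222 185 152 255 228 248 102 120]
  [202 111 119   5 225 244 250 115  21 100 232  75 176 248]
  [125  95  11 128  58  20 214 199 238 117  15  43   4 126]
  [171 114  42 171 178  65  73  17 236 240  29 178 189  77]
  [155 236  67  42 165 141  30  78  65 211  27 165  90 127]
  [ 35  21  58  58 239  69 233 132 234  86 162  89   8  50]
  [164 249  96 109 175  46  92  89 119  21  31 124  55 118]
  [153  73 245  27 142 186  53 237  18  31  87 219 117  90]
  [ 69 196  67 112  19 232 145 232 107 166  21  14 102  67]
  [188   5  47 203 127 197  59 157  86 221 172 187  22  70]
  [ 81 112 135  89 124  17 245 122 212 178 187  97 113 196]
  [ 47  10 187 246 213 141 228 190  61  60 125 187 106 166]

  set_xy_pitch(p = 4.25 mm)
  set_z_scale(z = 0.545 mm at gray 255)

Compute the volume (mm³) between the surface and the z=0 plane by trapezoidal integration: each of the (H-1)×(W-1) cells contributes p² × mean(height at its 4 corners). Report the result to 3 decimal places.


height_mm = gray/255 × 0.545; cell vol = 4.25² × mean(4 corners)
unit = 4.25² × 0.545 / (4×255) = 0.00965104 mm³ per gray-sum
row 0: Σ corner-gray over 13 cells = 7287  → 70.3271
row 1: Σ corner-gray over 13 cells = 7728  → 74.5833
row 2: Σ corner-gray over 13 cells = 8207  → 79.2061
row 3: Σ corner-gray over 13 cells = 6331  → 61.1007
row 4: Σ corner-gray over 13 cells = 5847  → 56.4296
row 5: Σ corner-gray over 13 cells = 6228  → 60.1067
row 6: Σ corner-gray over 13 cells = 5779  → 55.7734
row 7: Σ corner-gray over 13 cells = 5557  → 53.6308
row 8: Σ corner-gray over 13 cells = 5807  → 56.0436
row 9: Σ corner-gray over 13 cells = 6075  → 58.6301
row 10: Σ corner-gray over 13 cells = 6186  → 59.7013
row 11: Σ corner-gray over 13 cells = 6763  → 65.2700
row 12: Σ corner-gray over 13 cells = 7260  → 70.0666
Σ rows: total corner-gray = 85055  → 820.8693 mm³

820.869


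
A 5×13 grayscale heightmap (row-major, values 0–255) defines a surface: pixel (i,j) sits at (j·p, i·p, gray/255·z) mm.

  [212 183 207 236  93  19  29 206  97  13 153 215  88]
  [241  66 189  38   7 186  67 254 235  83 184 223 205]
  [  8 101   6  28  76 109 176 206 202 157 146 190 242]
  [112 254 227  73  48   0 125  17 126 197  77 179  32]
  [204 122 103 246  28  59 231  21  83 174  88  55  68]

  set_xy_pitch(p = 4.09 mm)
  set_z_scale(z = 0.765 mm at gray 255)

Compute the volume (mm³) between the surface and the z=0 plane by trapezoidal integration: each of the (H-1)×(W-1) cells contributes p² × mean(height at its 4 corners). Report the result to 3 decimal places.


height_mm = gray/255 × 0.765; cell vol = 4.09² × mean(4 corners)
unit = 4.09² × 0.765 / (4×255) = 0.0125461 mm³ per gray-sum
row 0: Σ corner-gray over 12 cells = 6712  → 84.2093
row 1: Σ corner-gray over 12 cells = 6554  → 82.2270
row 2: Σ corner-gray over 12 cells = 5834  → 73.1938
row 3: Σ corner-gray over 12 cells = 5482  → 68.7776
Σ rows: total corner-gray = 24582  → 308.4076 mm³

308.408


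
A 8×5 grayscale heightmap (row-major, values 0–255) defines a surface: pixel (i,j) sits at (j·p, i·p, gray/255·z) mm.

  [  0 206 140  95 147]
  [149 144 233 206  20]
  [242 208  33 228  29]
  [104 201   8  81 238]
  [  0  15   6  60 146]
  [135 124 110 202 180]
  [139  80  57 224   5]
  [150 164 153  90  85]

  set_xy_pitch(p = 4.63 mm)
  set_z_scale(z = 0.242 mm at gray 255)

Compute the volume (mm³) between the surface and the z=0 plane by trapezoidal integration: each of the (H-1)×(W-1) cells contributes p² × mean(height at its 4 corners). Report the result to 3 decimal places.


69.841

height_mm = gray/255 × 0.242; cell vol = 4.63² × mean(4 corners)
unit = 4.63² × 0.242 / (4×255) = 0.00508601 mm³ per gray-sum
row 0: Σ corner-gray over 4 cells = 2364  → 12.0233
row 1: Σ corner-gray over 4 cells = 2544  → 12.9388
row 2: Σ corner-gray over 4 cells = 2131  → 10.8383
row 3: Σ corner-gray over 4 cells = 1230  → 6.2558
row 4: Σ corner-gray over 4 cells = 1495  → 7.6036
row 5: Σ corner-gray over 4 cells = 2053  → 10.4416
row 6: Σ corner-gray over 4 cells = 1915  → 9.7397
Σ rows: total corner-gray = 13732  → 69.8411 mm³


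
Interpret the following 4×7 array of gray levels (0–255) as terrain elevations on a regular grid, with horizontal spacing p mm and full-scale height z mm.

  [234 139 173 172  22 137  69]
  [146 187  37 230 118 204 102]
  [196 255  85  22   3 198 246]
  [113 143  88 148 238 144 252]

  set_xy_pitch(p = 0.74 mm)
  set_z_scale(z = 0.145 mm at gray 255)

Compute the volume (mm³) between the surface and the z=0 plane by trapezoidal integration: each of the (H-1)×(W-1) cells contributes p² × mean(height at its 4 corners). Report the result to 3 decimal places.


height_mm = gray/255 × 0.145; cell vol = 0.74² × mean(4 corners)
unit = 0.74² × 0.145 / (4×255) = 7.78451e-05 mm³ per gray-sum
row 0: Σ corner-gray over 6 cells = 3389  → 0.2638
row 1: Σ corner-gray over 6 cells = 3368  → 0.2622
row 2: Σ corner-gray over 6 cells = 3455  → 0.2690
Σ rows: total corner-gray = 10212  → 0.7950 mm³

0.795


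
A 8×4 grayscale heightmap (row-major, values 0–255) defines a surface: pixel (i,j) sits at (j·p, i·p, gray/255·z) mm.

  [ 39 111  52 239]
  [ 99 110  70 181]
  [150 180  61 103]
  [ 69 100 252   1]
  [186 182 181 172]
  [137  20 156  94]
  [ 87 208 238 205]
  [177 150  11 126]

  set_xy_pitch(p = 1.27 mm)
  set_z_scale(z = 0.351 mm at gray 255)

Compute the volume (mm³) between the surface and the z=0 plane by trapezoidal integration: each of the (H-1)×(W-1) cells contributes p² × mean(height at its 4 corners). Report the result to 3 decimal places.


height_mm = gray/255 × 0.351; cell vol = 1.27² × mean(4 corners)
unit = 1.27² × 0.351 / (4×255) = 0.000555027 mm³ per gray-sum
row 0: Σ corner-gray over 3 cells = 1244  → 0.6905
row 1: Σ corner-gray over 3 cells = 1375  → 0.7632
row 2: Σ corner-gray over 3 cells = 1509  → 0.8375
row 3: Σ corner-gray over 3 cells = 1858  → 1.0312
row 4: Σ corner-gray over 3 cells = 1667  → 0.9252
row 5: Σ corner-gray over 3 cells = 1767  → 0.9807
row 6: Σ corner-gray over 3 cells = 1809  → 1.0040
Σ rows: total corner-gray = 11229  → 6.2324 mm³

6.232


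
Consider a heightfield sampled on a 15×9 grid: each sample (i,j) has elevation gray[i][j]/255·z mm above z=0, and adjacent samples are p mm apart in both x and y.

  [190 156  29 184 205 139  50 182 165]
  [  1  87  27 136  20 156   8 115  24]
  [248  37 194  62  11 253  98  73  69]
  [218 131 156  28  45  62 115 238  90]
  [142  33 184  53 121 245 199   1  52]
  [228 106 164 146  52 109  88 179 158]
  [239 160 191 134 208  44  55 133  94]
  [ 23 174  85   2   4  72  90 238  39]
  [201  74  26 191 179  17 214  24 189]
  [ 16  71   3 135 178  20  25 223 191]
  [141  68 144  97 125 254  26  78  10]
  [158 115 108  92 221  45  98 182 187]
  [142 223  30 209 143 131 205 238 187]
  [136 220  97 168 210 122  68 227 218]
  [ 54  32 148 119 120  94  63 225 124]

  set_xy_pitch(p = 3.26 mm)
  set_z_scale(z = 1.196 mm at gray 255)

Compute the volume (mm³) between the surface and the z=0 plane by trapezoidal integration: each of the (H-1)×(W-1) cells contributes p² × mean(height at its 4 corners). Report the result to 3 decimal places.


665.575

height_mm = gray/255 × 1.196; cell vol = 3.26² × mean(4 corners)
unit = 3.26² × 1.196 / (4×255) = 0.0124614 mm³ per gray-sum
row 0: Σ corner-gray over 8 cells = 3368  → 41.9699
row 1: Σ corner-gray over 8 cells = 2896  → 36.0882
row 2: Σ corner-gray over 8 cells = 3631  → 45.2473
row 3: Σ corner-gray over 8 cells = 3724  → 46.4062
row 4: Σ corner-gray over 8 cells = 3940  → 49.0978
row 5: Σ corner-gray over 8 cells = 4257  → 53.0481
row 6: Σ corner-gray over 8 cells = 3575  → 44.5494
row 7: Σ corner-gray over 8 cells = 3232  → 40.2752
row 8: Σ corner-gray over 8 cells = 3357  → 41.8329
row 9: Σ corner-gray over 8 cells = 3252  → 40.5244
row 10: Σ corner-gray over 8 cells = 3802  → 47.3782
row 11: Σ corner-gray over 8 cells = 4754  → 59.2414
row 12: Σ corner-gray over 8 cells = 5265  → 65.6092
row 13: Σ corner-gray over 8 cells = 4358  → 54.3067
Σ rows: total corner-gray = 53411  → 665.5749 mm³


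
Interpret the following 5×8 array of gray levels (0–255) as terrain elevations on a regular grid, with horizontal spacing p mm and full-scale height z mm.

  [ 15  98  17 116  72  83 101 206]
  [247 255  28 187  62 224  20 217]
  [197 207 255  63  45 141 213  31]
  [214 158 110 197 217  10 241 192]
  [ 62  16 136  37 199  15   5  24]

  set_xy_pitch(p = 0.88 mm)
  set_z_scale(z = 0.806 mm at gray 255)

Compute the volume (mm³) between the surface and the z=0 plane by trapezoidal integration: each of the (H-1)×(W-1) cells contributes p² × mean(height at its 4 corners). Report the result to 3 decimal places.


height_mm = gray/255 × 0.806; cell vol = 0.88² × mean(4 corners)
unit = 0.88² × 0.806 / (4×255) = 0.000611928 mm³ per gray-sum
row 0: Σ corner-gray over 7 cells = 3211  → 1.9649
row 1: Σ corner-gray over 7 cells = 4092  → 2.5040
row 2: Σ corner-gray over 7 cells = 4348  → 2.6607
row 3: Σ corner-gray over 7 cells = 3174  → 1.9423
Σ rows: total corner-gray = 14825  → 9.0718 mm³

9.072


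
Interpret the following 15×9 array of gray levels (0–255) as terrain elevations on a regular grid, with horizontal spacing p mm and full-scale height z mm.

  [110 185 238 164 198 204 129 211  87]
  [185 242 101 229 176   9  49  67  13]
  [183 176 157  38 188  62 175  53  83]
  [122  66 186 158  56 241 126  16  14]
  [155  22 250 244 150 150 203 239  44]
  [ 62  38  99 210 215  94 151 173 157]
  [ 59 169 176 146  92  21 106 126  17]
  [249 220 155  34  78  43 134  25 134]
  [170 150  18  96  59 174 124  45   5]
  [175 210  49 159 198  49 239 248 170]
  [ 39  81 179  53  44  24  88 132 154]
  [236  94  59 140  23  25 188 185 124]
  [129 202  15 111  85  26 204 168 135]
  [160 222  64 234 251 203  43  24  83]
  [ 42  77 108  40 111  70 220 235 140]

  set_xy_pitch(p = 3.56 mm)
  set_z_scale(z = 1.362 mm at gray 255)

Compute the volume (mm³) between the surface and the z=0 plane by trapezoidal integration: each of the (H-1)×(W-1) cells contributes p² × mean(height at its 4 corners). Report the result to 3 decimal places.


950.209

height_mm = gray/255 × 1.362; cell vol = 3.56² × mean(4 corners)
unit = 3.56² × 1.362 / (4×255) = 0.016923 mm³ per gray-sum
row 0: Σ corner-gray over 8 cells = 4799  → 81.2134
row 1: Σ corner-gray over 8 cells = 3908  → 66.1350
row 2: Σ corner-gray over 8 cells = 3798  → 64.2735
row 3: Σ corner-gray over 8 cells = 4549  → 76.9827
row 4: Σ corner-gray over 8 cells = 4894  → 82.8211
row 5: Σ corner-gray over 8 cells = 3927  → 66.4566
row 6: Σ corner-gray over 8 cells = 3509  → 59.3827
row 7: Σ corner-gray over 8 cells = 3268  → 55.3043
row 8: Σ corner-gray over 8 cells = 4156  → 70.3319
row 9: Σ corner-gray over 8 cells = 4044  → 68.4365
row 10: Σ corner-gray over 8 cells = 3183  → 53.8659
row 11: Σ corner-gray over 8 cells = 3674  → 62.1750
row 12: Σ corner-gray over 8 cells = 4211  → 71.2627
row 13: Σ corner-gray over 8 cells = 4229  → 71.5673
Σ rows: total corner-gray = 56149  → 950.2086 mm³


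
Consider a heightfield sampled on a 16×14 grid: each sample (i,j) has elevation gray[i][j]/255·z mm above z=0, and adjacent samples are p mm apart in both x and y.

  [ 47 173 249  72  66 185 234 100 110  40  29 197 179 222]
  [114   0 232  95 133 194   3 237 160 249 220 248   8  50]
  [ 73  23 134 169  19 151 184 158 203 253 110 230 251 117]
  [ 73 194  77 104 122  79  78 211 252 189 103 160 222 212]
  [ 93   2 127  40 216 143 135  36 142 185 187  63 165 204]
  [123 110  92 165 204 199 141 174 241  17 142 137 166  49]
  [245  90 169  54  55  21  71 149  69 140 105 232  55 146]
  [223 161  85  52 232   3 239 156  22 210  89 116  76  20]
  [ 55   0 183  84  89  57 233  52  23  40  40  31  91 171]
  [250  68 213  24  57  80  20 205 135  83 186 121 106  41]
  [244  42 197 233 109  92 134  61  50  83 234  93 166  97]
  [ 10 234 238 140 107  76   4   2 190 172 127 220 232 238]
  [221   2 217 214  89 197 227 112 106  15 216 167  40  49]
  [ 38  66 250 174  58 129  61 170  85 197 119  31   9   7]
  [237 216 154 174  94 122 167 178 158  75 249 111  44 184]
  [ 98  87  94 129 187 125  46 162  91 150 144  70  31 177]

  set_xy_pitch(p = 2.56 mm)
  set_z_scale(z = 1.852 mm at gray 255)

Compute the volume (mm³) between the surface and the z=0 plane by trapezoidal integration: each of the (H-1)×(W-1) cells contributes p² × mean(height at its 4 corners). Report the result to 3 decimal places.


height_mm = gray/255 × 1.852; cell vol = 2.56² × mean(4 corners)
unit = 2.56² × 1.852 / (4×255) = 0.0118993 mm³ per gray-sum
row 0: Σ corner-gray over 13 cells = 7259  → 86.3769
row 1: Σ corner-gray over 13 cells = 7682  → 91.4103
row 2: Σ corner-gray over 13 cells = 7827  → 93.1357
row 3: Σ corner-gray over 13 cells = 7046  → 83.8423
row 4: Σ corner-gray over 13 cells = 6927  → 82.4263
row 5: Σ corner-gray over 13 cells = 6559  → 78.0474
row 6: Σ corner-gray over 13 cells = 5936  → 70.6341
row 7: Σ corner-gray over 13 cells = 5197  → 61.8406
row 8: Σ corner-gray over 13 cells = 4959  → 59.0085
row 9: Σ corner-gray over 13 cells = 6216  → 73.9659
row 10: Σ corner-gray over 13 cells = 7061  → 84.0208
row 11: Σ corner-gray over 13 cells = 7206  → 85.7462
row 12: Σ corner-gray over 13 cells = 6217  → 73.9778
row 13: Σ corner-gray over 13 cells = 6648  → 79.1064
row 14: Σ corner-gray over 13 cells = 6812  → 81.0579
Σ rows: total corner-gray = 99552  → 1184.5973 mm³

1184.597


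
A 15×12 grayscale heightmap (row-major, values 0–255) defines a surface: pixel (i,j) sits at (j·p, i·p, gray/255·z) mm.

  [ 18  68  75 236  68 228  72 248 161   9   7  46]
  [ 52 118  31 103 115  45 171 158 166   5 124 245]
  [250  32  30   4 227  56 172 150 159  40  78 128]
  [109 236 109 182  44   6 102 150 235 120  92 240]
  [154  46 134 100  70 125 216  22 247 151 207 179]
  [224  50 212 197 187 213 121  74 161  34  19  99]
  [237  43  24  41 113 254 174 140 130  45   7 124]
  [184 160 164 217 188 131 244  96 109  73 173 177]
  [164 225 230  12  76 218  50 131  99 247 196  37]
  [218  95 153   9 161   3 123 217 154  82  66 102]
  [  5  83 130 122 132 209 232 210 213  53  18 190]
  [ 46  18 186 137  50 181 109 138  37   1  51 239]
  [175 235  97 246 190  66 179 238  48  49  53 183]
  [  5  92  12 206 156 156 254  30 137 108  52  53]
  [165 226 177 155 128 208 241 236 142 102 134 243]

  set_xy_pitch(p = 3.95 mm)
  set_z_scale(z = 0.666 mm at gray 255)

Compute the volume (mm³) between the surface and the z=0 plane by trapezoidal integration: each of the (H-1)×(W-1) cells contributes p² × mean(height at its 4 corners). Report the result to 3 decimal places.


787.332

height_mm = gray/255 × 0.666; cell vol = 3.95² × mean(4 corners)
unit = 3.95² × 0.666 / (4×255) = 0.0101875 mm³ per gray-sum
row 0: Σ corner-gray over 11 cells = 4777  → 48.6658
row 1: Σ corner-gray over 11 cells = 4643  → 47.3006
row 2: Σ corner-gray over 11 cells = 5175  → 52.7204
row 3: Σ corner-gray over 11 cells = 5870  → 59.8007
row 4: Σ corner-gray over 11 cells = 5828  → 59.3728
row 5: Σ corner-gray over 11 cells = 5162  → 52.5880
row 6: Σ corner-gray over 11 cells = 5774  → 58.8227
row 7: Σ corner-gray over 11 cells = 6640  → 67.6451
row 8: Σ corner-gray over 11 cells = 5615  → 57.2029
row 9: Σ corner-gray over 11 cells = 5445  → 55.4710
row 10: Σ corner-gray over 11 cells = 5100  → 51.9563
row 11: Σ corner-gray over 11 cells = 5261  → 53.5965
row 12: Σ corner-gray over 11 cells = 5624  → 57.2946
row 13: Σ corner-gray over 11 cells = 6370  → 64.8945
Σ rows: total corner-gray = 77284  → 787.3319 mm³


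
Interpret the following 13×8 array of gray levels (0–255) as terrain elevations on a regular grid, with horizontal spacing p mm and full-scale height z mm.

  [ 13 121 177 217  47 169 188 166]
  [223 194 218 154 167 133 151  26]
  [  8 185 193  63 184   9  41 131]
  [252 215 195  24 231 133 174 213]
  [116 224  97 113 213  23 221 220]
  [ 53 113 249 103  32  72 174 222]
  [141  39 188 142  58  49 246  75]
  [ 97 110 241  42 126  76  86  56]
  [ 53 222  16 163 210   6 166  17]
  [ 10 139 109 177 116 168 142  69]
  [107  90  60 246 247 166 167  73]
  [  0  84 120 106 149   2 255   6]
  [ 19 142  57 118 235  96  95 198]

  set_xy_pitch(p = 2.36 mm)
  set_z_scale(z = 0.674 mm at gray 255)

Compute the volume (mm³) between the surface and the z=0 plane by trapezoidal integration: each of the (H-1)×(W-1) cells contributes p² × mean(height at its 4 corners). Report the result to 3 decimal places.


height_mm = gray/255 × 0.674; cell vol = 2.36² × mean(4 corners)
unit = 2.36² × 0.674 / (4×255) = 0.0036803 mm³ per gray-sum
row 0: Σ corner-gray over 7 cells = 4300  → 15.8253
row 1: Σ corner-gray over 7 cells = 3772  → 13.8821
row 2: Σ corner-gray over 7 cells = 3898  → 14.3458
row 3: Σ corner-gray over 7 cells = 4527  → 16.6607
row 4: Σ corner-gray over 7 cells = 3879  → 14.2759
row 5: Σ corner-gray over 7 cells = 3421  → 12.5903
row 6: Σ corner-gray over 7 cells = 3175  → 11.6850
row 7: Σ corner-gray over 7 cells = 3151  → 11.5966
row 8: Σ corner-gray over 7 cells = 3417  → 12.5756
row 9: Σ corner-gray over 7 cells = 3913  → 14.4010
row 10: Σ corner-gray over 7 cells = 3570  → 13.1387
row 11: Σ corner-gray over 7 cells = 3141  → 11.5598
Σ rows: total corner-gray = 44164  → 162.5370 mm³

162.537


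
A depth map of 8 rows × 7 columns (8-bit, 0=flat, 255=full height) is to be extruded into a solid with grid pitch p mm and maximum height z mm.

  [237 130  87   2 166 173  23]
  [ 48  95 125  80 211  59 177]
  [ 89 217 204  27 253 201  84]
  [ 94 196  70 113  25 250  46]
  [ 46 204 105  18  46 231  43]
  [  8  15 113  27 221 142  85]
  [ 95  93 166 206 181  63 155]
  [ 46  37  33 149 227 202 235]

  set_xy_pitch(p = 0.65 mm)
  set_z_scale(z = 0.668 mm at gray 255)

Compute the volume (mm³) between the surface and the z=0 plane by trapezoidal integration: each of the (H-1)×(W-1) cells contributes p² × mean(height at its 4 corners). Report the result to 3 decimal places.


height_mm = gray/255 × 0.668; cell vol = 0.65² × mean(4 corners)
unit = 0.65² × 0.668 / (4×255) = 0.000276696 mm³ per gray-sum
row 0: Σ corner-gray over 6 cells = 2741  → 0.7584
row 1: Σ corner-gray over 6 cells = 3342  → 0.9247
row 2: Σ corner-gray over 6 cells = 3425  → 0.9477
row 3: Σ corner-gray over 6 cells = 2745  → 0.7595
row 4: Σ corner-gray over 6 cells = 2426  → 0.6713
row 5: Σ corner-gray over 6 cells = 2797  → 0.7739
row 6: Σ corner-gray over 6 cells = 3245  → 0.8979
Σ rows: total corner-gray = 20721  → 5.7334 mm³

5.733


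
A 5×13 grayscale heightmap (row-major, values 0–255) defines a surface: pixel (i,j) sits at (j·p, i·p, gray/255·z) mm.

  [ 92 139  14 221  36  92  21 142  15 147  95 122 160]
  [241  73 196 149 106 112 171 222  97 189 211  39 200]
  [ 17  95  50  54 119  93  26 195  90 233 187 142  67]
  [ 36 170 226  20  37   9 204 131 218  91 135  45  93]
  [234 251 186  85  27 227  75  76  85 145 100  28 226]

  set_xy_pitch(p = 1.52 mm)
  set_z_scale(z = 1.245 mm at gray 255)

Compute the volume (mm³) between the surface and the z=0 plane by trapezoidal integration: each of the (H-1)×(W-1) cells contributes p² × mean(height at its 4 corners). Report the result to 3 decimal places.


height_mm = gray/255 × 1.245; cell vol = 1.52² × mean(4 corners)
unit = 1.52² × 1.245 / (4×255) = 0.00282005 mm³ per gray-sum
row 0: Σ corner-gray over 12 cells = 5911  → 16.6693
row 1: Σ corner-gray over 12 cells = 6223  → 17.5492
row 2: Σ corner-gray over 12 cells = 5353  → 15.0957
row 3: Σ corner-gray over 12 cells = 5731  → 16.1617
Σ rows: total corner-gray = 23218  → 65.4759 mm³

65.476


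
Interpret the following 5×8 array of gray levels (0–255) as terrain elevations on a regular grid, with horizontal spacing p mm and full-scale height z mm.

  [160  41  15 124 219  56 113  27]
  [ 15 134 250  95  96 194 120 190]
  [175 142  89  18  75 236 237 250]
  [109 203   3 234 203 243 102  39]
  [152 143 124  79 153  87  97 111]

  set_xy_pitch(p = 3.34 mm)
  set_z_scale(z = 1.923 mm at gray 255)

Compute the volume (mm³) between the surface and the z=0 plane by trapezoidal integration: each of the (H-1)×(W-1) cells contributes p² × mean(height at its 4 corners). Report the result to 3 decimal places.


319.764

height_mm = gray/255 × 1.923; cell vol = 3.34² × mean(4 corners)
unit = 3.34² × 1.923 / (4×255) = 0.0210316 mm³ per gray-sum
row 0: Σ corner-gray over 7 cells = 3306  → 69.5304
row 1: Σ corner-gray over 7 cells = 4002  → 84.1684
row 2: Σ corner-gray over 7 cells = 4143  → 87.1339
row 3: Σ corner-gray over 7 cells = 3753  → 78.9315
Σ rows: total corner-gray = 15204  → 319.7642 mm³


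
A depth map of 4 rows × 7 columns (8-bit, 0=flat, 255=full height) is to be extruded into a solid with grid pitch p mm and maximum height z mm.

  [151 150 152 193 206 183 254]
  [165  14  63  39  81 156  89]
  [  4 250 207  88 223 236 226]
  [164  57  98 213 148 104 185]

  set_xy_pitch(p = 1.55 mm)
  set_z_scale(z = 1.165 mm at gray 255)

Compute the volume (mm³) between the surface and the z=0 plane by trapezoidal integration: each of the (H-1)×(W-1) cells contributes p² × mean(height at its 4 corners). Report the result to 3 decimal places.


height_mm = gray/255 × 1.165; cell vol = 1.55² × mean(4 corners)
unit = 1.55² × 1.165 / (4×255) = 0.00274403 mm³ per gray-sum
row 0: Σ corner-gray over 6 cells = 3133  → 8.5971
row 1: Σ corner-gray over 6 cells = 3198  → 8.7754
row 2: Σ corner-gray over 6 cells = 3827  → 10.5014
Σ rows: total corner-gray = 10158  → 27.8739 mm³

27.874


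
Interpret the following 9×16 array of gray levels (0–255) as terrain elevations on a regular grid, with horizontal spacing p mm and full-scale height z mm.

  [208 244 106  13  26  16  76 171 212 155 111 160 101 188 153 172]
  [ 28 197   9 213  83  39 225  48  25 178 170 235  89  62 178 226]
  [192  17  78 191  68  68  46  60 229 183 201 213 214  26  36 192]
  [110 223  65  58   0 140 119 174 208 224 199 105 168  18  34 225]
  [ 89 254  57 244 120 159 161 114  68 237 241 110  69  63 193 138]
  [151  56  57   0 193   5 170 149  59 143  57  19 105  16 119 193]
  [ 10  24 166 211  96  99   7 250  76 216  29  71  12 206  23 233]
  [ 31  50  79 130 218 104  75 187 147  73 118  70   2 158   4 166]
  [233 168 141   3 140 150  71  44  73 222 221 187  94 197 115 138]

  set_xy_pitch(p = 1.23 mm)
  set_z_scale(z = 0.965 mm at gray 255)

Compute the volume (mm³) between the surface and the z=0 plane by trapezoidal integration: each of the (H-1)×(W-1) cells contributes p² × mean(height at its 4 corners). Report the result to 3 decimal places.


81.378

height_mm = gray/255 × 0.965; cell vol = 1.23² × mean(4 corners)
unit = 1.23² × 0.965 / (4×255) = 0.00143132 mm³ per gray-sum
row 0: Σ corner-gray over 15 cells = 7600  → 10.8780
row 1: Σ corner-gray over 15 cells = 7400  → 10.5918
row 2: Σ corner-gray over 15 cells = 7449  → 10.6619
row 3: Σ corner-gray over 15 cells = 8212  → 11.7540
row 4: Σ corner-gray over 15 cells = 7047  → 10.0865
row 5: Σ corner-gray over 15 cells = 5855  → 8.3804
row 6: Σ corner-gray over 15 cells = 6242  → 8.9343
row 7: Σ corner-gray over 15 cells = 7050  → 10.0908
Σ rows: total corner-gray = 56855  → 81.3778 mm³


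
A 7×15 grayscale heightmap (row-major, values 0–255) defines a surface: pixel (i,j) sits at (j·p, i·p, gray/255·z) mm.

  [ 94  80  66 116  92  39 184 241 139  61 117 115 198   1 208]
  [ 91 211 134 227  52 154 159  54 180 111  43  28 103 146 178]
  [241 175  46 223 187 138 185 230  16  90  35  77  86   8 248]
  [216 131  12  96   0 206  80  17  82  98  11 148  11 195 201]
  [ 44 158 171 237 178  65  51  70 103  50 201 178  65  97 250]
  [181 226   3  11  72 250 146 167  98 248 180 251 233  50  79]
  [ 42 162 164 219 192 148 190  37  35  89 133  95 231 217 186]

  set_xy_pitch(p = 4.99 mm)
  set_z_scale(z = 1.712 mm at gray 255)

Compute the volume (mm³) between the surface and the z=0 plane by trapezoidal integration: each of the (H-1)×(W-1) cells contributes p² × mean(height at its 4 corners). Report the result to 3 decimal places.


height_mm = gray/255 × 1.712; cell vol = 4.99² × mean(4 corners)
unit = 4.99² × 1.712 / (4×255) = 0.0417931 mm³ per gray-sum
row 0: Σ corner-gray over 14 cells = 6673  → 278.8854
row 1: Σ corner-gray over 14 cells = 6954  → 290.6293
row 2: Σ corner-gray over 14 cells = 6072  → 253.7678
row 3: Σ corner-gray over 14 cells = 6133  → 256.3171
row 4: Σ corner-gray over 14 cells = 7672  → 320.6367
row 5: Σ corner-gray over 14 cells = 8182  → 341.9512
Σ rows: total corner-gray = 41686  → 1742.1875 mm³

1742.188


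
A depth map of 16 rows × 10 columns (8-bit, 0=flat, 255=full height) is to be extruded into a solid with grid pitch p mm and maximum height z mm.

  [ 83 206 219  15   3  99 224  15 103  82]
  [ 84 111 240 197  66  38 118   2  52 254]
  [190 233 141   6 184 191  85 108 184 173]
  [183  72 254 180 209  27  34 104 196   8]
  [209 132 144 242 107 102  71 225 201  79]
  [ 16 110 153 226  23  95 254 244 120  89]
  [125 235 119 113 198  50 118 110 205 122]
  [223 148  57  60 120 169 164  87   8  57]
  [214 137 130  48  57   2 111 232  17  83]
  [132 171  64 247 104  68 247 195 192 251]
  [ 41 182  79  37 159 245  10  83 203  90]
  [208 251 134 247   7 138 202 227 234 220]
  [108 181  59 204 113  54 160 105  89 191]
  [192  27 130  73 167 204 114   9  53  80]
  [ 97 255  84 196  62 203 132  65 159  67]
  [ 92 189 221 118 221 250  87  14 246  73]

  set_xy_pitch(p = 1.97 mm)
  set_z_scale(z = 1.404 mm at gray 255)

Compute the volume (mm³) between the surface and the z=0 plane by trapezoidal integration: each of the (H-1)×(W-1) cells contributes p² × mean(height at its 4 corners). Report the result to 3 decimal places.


height_mm = gray/255 × 1.404; cell vol = 1.97² × mean(4 corners)
unit = 1.97² × 1.404 / (4×255) = 0.00534194 mm³ per gray-sum
row 0: Σ corner-gray over 9 cells = 3919  → 20.9351
row 1: Σ corner-gray over 9 cells = 4613  → 24.6424
row 2: Σ corner-gray over 9 cells = 4970  → 26.5495
row 3: Σ corner-gray over 9 cells = 5079  → 27.1317
row 4: Σ corner-gray over 9 cells = 5291  → 28.2642
row 5: Σ corner-gray over 9 cells = 5098  → 27.2332
row 6: Σ corner-gray over 9 cells = 4449  → 23.7663
row 7: Σ corner-gray over 9 cells = 3671  → 19.6103
row 8: Σ corner-gray over 9 cells = 4724  → 25.2353
row 9: Σ corner-gray over 9 cells = 5086  → 27.1691
row 10: Σ corner-gray over 9 cells = 5435  → 29.0335
row 11: Σ corner-gray over 9 cells = 5537  → 29.5783
row 12: Σ corner-gray over 9 cells = 4055  → 21.6616
row 13: Σ corner-gray over 9 cells = 4302  → 22.9810
row 14: Σ corner-gray over 9 cells = 5333  → 28.4886
Σ rows: total corner-gray = 71562  → 382.2802 mm³

382.280


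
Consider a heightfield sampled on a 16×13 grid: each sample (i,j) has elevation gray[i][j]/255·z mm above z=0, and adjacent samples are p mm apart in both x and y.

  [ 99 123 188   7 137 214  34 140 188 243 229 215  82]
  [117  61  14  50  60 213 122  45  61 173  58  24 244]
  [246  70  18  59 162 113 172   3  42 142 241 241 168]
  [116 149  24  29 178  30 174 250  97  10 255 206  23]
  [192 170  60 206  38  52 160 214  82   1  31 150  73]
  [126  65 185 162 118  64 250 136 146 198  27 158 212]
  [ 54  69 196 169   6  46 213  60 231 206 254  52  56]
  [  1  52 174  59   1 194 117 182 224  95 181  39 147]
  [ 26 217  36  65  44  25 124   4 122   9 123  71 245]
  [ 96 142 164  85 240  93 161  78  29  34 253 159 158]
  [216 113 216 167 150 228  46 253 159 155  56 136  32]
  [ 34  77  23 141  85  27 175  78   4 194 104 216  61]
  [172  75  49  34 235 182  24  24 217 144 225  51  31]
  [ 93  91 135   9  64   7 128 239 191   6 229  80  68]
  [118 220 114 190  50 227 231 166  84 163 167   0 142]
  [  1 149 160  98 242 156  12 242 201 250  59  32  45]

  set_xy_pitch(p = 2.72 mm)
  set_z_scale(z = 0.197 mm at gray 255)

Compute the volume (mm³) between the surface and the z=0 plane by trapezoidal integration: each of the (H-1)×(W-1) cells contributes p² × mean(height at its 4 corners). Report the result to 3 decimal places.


height_mm = gray/255 × 0.197; cell vol = 2.72² × mean(4 corners)
unit = 2.72² × 0.197 / (4×255) = 0.00142891 mm³ per gray-sum
row 0: Σ corner-gray over 12 cells = 5740  → 8.2019
row 1: Σ corner-gray over 12 cells = 5063  → 7.2346
row 2: Σ corner-gray over 12 cells = 5883  → 8.4063
row 3: Σ corner-gray over 12 cells = 5536  → 7.9104
row 4: Σ corner-gray over 12 cells = 5949  → 8.5006
row 5: Σ corner-gray over 12 cells = 6470  → 9.2450
row 6: Σ corner-gray over 12 cells = 5898  → 8.4277
row 7: Σ corner-gray over 12 cells = 4735  → 6.7659
row 8: Σ corner-gray over 12 cells = 5081  → 7.2603
row 9: Σ corner-gray over 12 cells = 6736  → 9.6251
row 10: Σ corner-gray over 12 cells = 5949  → 8.5006
row 11: Σ corner-gray over 12 cells = 5066  → 7.2388
row 12: Σ corner-gray over 12 cells = 5242  → 7.4903
row 13: Σ corner-gray over 12 cells = 6003  → 8.5777
row 14: Σ corner-gray over 12 cells = 6732  → 9.6194
Σ rows: total corner-gray = 86083  → 123.0046 mm³

123.005


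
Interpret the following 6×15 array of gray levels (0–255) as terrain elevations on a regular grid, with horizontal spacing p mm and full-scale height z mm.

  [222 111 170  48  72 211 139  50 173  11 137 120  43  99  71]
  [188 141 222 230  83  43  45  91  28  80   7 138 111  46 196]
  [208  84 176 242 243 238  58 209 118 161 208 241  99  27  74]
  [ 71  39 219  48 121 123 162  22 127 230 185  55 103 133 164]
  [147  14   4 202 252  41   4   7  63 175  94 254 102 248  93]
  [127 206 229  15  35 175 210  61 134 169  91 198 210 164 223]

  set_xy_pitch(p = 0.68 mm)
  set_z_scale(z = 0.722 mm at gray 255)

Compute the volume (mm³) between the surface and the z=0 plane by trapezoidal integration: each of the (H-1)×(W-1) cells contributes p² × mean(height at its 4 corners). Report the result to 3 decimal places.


11.479

height_mm = gray/255 × 0.722; cell vol = 0.68² × mean(4 corners)
unit = 0.68² × 0.722 / (4×255) = 0.000327307 mm³ per gray-sum
row 0: Σ corner-gray over 14 cells = 5975  → 1.9557
row 1: Σ corner-gray over 14 cells = 7404  → 2.4234
row 2: Σ corner-gray over 14 cells = 7859  → 2.5723
row 3: Σ corner-gray over 14 cells = 6529  → 2.1370
row 4: Σ corner-gray over 14 cells = 7304  → 2.3906
Σ rows: total corner-gray = 35071  → 11.4790 mm³


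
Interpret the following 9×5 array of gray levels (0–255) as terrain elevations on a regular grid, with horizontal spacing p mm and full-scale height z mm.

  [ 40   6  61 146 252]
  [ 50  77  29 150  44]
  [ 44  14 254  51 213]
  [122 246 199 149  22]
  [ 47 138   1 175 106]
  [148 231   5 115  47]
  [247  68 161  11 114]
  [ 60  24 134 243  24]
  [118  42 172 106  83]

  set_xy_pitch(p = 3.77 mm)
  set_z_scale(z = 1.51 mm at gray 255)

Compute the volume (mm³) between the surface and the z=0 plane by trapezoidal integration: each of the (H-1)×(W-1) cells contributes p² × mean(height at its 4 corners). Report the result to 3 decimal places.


295.306

height_mm = gray/255 × 1.51; cell vol = 3.77² × mean(4 corners)
unit = 3.77² × 1.51 / (4×255) = 0.0210407 mm³ per gray-sum
row 0: Σ corner-gray over 4 cells = 1324  → 27.8578
row 1: Σ corner-gray over 4 cells = 1501  → 31.5820
row 2: Σ corner-gray over 4 cells = 2227  → 46.8576
row 3: Σ corner-gray over 4 cells = 2113  → 44.4589
row 4: Σ corner-gray over 4 cells = 1678  → 35.3062
row 5: Σ corner-gray over 4 cells = 1738  → 36.5687
row 6: Σ corner-gray over 4 cells = 1727  → 36.3372
row 7: Σ corner-gray over 4 cells = 1727  → 36.3372
Σ rows: total corner-gray = 14035  → 295.3057 mm³


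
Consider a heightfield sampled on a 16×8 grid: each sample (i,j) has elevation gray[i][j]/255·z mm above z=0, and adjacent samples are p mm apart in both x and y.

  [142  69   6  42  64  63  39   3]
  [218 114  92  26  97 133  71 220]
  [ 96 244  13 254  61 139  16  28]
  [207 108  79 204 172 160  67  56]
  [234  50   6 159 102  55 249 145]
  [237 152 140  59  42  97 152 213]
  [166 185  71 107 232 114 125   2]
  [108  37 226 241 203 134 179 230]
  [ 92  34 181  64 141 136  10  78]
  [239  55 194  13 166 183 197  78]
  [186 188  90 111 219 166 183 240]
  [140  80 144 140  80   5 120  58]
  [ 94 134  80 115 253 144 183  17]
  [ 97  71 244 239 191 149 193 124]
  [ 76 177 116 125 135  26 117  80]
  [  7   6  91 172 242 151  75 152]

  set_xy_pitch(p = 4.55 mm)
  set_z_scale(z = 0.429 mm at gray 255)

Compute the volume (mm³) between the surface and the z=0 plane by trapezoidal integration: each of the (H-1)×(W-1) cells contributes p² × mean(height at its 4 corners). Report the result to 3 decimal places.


460.595

height_mm = gray/255 × 0.429; cell vol = 4.55² × mean(4 corners)
unit = 4.55² × 0.429 / (4×255) = 0.00870723 mm³ per gray-sum
row 0: Σ corner-gray over 7 cells = 2215  → 19.2865
row 1: Σ corner-gray over 7 cells = 3082  → 26.8357
row 2: Σ corner-gray over 7 cells = 3421  → 29.7874
row 3: Σ corner-gray over 7 cells = 3464  → 30.1618
row 4: Σ corner-gray over 7 cells = 3355  → 29.2127
row 5: Σ corner-gray over 7 cells = 3570  → 31.0848
row 6: Σ corner-gray over 7 cells = 4214  → 36.6923
row 7: Σ corner-gray over 7 cells = 3680  → 32.0426
row 8: Σ corner-gray over 7 cells = 3235  → 28.1679
row 9: Σ corner-gray over 7 cells = 4273  → 37.2060
row 10: Σ corner-gray over 7 cells = 3676  → 32.0078
row 11: Σ corner-gray over 7 cells = 3265  → 28.4291
row 12: Σ corner-gray over 7 cells = 4324  → 37.6501
row 13: Σ corner-gray over 7 cells = 3943  → 34.3326
row 14: Σ corner-gray over 7 cells = 3181  → 27.6977
Σ rows: total corner-gray = 52898  → 460.5949 mm³


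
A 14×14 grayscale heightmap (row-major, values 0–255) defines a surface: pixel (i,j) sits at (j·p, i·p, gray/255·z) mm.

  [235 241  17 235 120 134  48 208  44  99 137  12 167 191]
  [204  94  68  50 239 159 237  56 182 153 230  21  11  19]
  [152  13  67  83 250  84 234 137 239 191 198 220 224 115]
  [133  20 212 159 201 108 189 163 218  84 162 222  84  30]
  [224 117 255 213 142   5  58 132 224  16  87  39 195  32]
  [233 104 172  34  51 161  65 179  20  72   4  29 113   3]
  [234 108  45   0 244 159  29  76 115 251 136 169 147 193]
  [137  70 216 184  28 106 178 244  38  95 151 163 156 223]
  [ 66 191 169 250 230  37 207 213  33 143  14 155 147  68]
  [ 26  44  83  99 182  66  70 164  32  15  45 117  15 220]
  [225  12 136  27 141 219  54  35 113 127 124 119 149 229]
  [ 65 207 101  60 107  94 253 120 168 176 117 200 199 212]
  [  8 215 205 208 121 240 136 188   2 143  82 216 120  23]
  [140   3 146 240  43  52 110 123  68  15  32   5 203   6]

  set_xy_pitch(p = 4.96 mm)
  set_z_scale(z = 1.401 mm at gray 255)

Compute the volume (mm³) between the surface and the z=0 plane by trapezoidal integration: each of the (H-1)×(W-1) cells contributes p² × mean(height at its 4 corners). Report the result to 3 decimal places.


height_mm = gray/255 × 1.401; cell vol = 4.96² × mean(4 corners)
unit = 4.96² × 1.401 / (4×255) = 0.033791 mm³ per gray-sum
row 0: Σ corner-gray over 13 cells = 6573  → 222.1084
row 1: Σ corner-gray over 13 cells = 7370  → 249.0398
row 2: Σ corner-gray over 13 cells = 7954  → 268.7738
row 3: Σ corner-gray over 13 cells = 7029  → 237.5171
row 4: Σ corner-gray over 13 cells = 5466  → 184.7017
row 5: Σ corner-gray over 13 cells = 5629  → 190.2097
row 6: Σ corner-gray over 13 cells = 7003  → 236.6385
row 7: Σ corner-gray over 13 cells = 7330  → 247.6882
row 8: Σ corner-gray over 13 cells = 5822  → 196.7313
row 9: Σ corner-gray over 13 cells = 5076  → 171.5232
row 10: Σ corner-gray over 13 cells = 6847  → 231.3671
row 11: Σ corner-gray over 13 cells = 7664  → 258.9744
row 12: Σ corner-gray over 13 cells = 6009  → 203.0502
Σ rows: total corner-gray = 85772  → 2898.3235 mm³

2898.323


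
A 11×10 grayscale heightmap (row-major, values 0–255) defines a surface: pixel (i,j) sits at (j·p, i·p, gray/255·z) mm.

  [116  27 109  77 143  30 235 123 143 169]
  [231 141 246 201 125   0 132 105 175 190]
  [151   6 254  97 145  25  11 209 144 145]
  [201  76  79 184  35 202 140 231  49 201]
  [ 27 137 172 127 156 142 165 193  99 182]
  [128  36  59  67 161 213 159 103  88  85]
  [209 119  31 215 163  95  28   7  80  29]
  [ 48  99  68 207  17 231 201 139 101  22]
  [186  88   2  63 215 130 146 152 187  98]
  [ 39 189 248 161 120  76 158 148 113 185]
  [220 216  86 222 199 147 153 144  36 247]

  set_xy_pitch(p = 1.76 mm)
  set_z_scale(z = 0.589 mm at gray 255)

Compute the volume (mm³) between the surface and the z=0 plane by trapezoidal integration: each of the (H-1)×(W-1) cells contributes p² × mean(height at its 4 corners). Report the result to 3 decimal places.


82.263

height_mm = gray/255 × 0.589; cell vol = 1.76² × mean(4 corners)
unit = 1.76² × 0.589 / (4×255) = 0.00178871 mm³ per gray-sum
row 0: Σ corner-gray over 9 cells = 4730  → 8.4606
row 1: Σ corner-gray over 9 cells = 4749  → 8.4946
row 2: Σ corner-gray over 9 cells = 4472  → 7.9991
row 3: Σ corner-gray over 9 cells = 4985  → 8.9167
row 4: Σ corner-gray over 9 cells = 4576  → 8.1851
row 5: Σ corner-gray over 9 cells = 3699  → 6.6164
row 6: Σ corner-gray over 9 cells = 3910  → 6.9939
row 7: Σ corner-gray over 9 cells = 4446  → 7.9526
row 8: Σ corner-gray over 9 cells = 4900  → 8.7647
row 9: Σ corner-gray over 9 cells = 5523  → 9.8791
Σ rows: total corner-gray = 45990  → 82.2629 mm³


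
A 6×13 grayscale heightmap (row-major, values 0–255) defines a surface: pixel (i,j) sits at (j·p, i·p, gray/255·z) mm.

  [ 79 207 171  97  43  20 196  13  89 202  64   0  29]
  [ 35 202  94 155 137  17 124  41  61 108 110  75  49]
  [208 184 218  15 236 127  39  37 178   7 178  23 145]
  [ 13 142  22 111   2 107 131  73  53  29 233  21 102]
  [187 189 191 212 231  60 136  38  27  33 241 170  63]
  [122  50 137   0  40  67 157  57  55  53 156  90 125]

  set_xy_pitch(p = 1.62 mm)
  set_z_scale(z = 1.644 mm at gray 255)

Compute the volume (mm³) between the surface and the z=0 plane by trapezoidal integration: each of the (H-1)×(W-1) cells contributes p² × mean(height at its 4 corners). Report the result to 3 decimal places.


height_mm = gray/255 × 1.644; cell vol = 1.62² × mean(4 corners)
unit = 1.62² × 1.644 / (4×255) = 0.00422992 mm³ per gray-sum
row 0: Σ corner-gray over 12 cells = 4644  → 19.6437
row 1: Σ corner-gray over 12 cells = 5169  → 21.8644
row 2: Σ corner-gray over 12 cells = 4800  → 20.3036
row 3: Σ corner-gray over 12 cells = 5269  → 22.2874
row 4: Σ corner-gray over 12 cells = 5277  → 22.3213
Σ rows: total corner-gray = 25159  → 106.4204 mm³

106.420
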